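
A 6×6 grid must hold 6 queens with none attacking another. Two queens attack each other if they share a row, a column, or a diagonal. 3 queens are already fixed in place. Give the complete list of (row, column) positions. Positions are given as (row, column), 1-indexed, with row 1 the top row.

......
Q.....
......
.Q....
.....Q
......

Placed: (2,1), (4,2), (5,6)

Row 1: attacked by (2,1)→{1,2}; (4,2)→{2,5}; (5,6)→{2,6}. Safe: 3, 4. Place at column 4.
Row 3: attacked by (1,4)→{2,4,6}; (2,1)→{1,2}; (4,2)→{1,2,3}; (5,6)→{4,6}. Safe: 5. Place at column 5.
Row 6: attacked by (1,4)→{4}; (2,1)→{1,5}; (3,5)→{2,5}; (4,2)→{2,4}; (5,6)→{5,6}. Safe: 3. Place at column 3.
Columns [4, 1, 5, 2, 6, 3], r−c [-3, 1, -2, 2, -1, 3], r+c [5, 3, 8, 6, 11, 9] are all distinct, so no two queens attack.

(1,4) (2,1) (3,5) (4,2) (5,6) (6,3)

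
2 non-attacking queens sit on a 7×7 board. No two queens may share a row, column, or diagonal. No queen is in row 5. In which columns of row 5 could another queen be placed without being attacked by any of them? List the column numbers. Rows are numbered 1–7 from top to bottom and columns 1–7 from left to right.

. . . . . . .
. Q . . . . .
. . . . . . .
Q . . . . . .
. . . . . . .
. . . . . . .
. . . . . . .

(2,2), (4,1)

columns 3, 4, 6, 7

(2,2) attacks row 5 at column 2 and diagonals 5.
(4,1) attacks row 5 at column 1 and diagonals 2.
Attacked columns: {1, 2, 5}. Safe: {3, 4, 6, 7}.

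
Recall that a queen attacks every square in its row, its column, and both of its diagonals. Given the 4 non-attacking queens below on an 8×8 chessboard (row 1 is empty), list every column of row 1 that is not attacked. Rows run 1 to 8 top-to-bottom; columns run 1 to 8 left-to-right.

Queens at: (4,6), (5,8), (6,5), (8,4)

columns 1, 2, 7

(4,6) attacks row 1 at column 6 and diagonals 3.
(5,8) attacks row 1 at column 8 and diagonals 4.
(6,5) attacks row 1 at column 5.
(8,4) attacks row 1 at column 4.
Attacked columns: {3, 4, 5, 6, 8}. Safe: {1, 2, 7}.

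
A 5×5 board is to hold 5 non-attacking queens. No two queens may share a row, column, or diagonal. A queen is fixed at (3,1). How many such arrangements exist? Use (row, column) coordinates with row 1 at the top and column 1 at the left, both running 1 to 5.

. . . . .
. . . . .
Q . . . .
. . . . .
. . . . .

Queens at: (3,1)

Branch on row 1: col 2 → 1; col 4 → 0; col 5 → 1.
Sum: 1 + 0 + 1 = 2.

2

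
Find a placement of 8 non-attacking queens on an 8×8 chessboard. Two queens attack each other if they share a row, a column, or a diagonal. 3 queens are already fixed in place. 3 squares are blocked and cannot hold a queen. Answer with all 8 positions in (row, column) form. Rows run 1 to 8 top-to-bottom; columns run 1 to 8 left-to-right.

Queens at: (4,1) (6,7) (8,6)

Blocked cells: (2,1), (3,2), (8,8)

Row 1: attacked by (4,1)→{1,4}; (6,7)→{2,7}; (8,6)→{6}. Safe: 3, 5, 8. Place at column 5.
Row 2: attacked by (1,5)→{4,5,6}; (4,1)→{1,3}; (6,7)→{3,7}; (8,6)→{6}. Blocked: 1. Safe: 2, 8. Place at column 2.
Row 3: attacked by (1,5)→{3,5,7}; (2,2)→{1,2,3}; (4,1)→{1,2}; (6,7)→{4,7}; (8,6)→{1,6}. Blocked: 2. Safe: 8. Place at column 8.
Row 5: attacked by (1,5)→{1,5}; (2,2)→{2,5}; (3,8)→{6,8}; (4,1)→{1,2}; (6,7)→{6,7,8}; (8,6)→{3,6}. Safe: 4. Place at column 4.
Row 7: attacked by (1,5)→{5}; (2,2)→{2,7}; (3,8)→{4,8}; (4,1)→{1,4}; (5,4)→{2,4,6}; (6,7)→{6,7,8}; (8,6)→{5,6,7}. Safe: 3. Place at column 3.
Columns [5, 2, 8, 1, 4, 7, 3, 6], r−c [-4, 0, -5, 3, 1, -1, 4, 2], r+c [6, 4, 11, 5, 9, 13, 10, 14] are all distinct, so no two queens attack.

(1,5) (2,2) (3,8) (4,1) (5,4) (6,7) (7,3) (8,6)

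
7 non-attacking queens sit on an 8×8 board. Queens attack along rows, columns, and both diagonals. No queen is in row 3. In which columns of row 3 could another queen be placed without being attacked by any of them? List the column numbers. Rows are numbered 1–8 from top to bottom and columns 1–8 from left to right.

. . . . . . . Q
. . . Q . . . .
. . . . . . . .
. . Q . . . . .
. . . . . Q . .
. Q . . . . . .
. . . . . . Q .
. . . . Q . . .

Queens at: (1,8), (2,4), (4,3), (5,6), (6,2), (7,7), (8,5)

columns 1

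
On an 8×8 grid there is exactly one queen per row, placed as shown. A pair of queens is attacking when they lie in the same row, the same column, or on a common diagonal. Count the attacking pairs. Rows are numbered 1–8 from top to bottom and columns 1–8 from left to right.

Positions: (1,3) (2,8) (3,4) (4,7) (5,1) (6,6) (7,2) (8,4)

Same column: (3,4)–(8,4) (column 4).
Same diagonal: (5,1)–(8,4) (|5−8| = |1−4| = 3); (6,6)–(8,4) (|6−8| = |6−4| = 2).
Total attacking pairs: 3.

3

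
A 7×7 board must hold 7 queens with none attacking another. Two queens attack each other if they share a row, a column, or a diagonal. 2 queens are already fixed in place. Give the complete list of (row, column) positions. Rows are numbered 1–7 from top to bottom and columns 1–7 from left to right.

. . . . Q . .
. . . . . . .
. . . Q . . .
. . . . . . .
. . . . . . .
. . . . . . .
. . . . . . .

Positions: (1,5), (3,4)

(1,5) (2,1) (3,4) (4,7) (5,3) (6,6) (7,2)

Row 2: attacked by (1,5)→{4,5,6}; (3,4)→{3,4,5}. Safe: 1, 2, 7. Place at column 1.
Row 4: attacked by (1,5)→{2,5}; (2,1)→{1,3}; (3,4)→{3,4,5}. Safe: 6, 7. Place at column 7.
Row 5: attacked by (1,5)→{1,5}; (2,1)→{1,4}; (3,4)→{2,4,6}; (4,7)→{6,7}. Safe: 3. Place at column 3.
Row 6: attacked by (1,5)→{5}; (2,1)→{1,5}; (3,4)→{1,4,7}; (4,7)→{5,7}; (5,3)→{2,3,4}. Safe: 6. Place at column 6.
Row 7: attacked by (1,5)→{5}; (2,1)→{1,6}; (3,4)→{4}; (4,7)→{4,7}; (5,3)→{1,3,5}; (6,6)→{5,6,7}. Safe: 2. Place at column 2.
Columns [5, 1, 4, 7, 3, 6, 2], r−c [-4, 1, -1, -3, 2, 0, 5], r+c [6, 3, 7, 11, 8, 12, 9] are all distinct, so no two queens attack.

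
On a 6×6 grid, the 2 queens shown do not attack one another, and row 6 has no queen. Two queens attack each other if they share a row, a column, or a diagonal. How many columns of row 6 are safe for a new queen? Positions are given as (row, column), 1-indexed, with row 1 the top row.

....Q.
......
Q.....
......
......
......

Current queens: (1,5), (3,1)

(1,5) attacks row 6 at column 5.
(3,1) attacks row 6 at column 1 and diagonals 4.
Attacked columns: {1, 4, 5}. Safe: {2, 3, 6}.

3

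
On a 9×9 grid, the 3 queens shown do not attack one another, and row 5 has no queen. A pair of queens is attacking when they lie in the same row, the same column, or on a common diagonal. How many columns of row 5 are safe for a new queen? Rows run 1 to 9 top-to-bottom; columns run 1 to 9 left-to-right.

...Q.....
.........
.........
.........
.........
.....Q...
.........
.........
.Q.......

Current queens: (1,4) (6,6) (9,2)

3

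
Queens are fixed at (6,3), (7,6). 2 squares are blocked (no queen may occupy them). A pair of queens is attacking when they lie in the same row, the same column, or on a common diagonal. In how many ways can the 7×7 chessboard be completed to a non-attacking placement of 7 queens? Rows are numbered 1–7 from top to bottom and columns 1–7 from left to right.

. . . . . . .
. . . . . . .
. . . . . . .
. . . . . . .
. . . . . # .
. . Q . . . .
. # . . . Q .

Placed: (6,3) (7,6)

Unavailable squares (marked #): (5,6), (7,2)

3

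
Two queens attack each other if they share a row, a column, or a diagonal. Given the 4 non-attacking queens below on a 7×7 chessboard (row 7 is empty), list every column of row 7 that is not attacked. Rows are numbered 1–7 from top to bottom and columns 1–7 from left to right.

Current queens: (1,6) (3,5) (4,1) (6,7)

columns 2, 3

(1,6) attacks row 7 at column 6.
(3,5) attacks row 7 at column 5 and diagonals 1.
(4,1) attacks row 7 at column 1 and diagonals 4.
(6,7) attacks row 7 at column 7 and diagonals 6.
Attacked columns: {1, 4, 5, 6, 7}. Safe: {2, 3}.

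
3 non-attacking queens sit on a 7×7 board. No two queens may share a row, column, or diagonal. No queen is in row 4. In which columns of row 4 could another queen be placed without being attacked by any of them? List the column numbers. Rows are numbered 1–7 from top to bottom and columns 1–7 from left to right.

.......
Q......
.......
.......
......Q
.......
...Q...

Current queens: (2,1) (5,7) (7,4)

columns 2, 5

(2,1) attacks row 4 at column 1 and diagonals 3.
(5,7) attacks row 4 at column 7 and diagonals 6.
(7,4) attacks row 4 at column 4 and diagonals 1, 7.
Attacked columns: {1, 3, 4, 6, 7}. Safe: {2, 5}.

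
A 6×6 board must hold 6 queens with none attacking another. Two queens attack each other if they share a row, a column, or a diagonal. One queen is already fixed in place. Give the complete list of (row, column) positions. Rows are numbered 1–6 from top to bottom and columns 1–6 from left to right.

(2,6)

Row 1: attacked by (2,6)→{5,6}. Safe: 1, 2, 3, 4. Place at column 3.
Row 3: attacked by (1,3)→{1,3,5}; (2,6)→{5,6}. Safe: 2, 4. Place at column 2.
Row 4: attacked by (1,3)→{3,6}; (2,6)→{4,6}; (3,2)→{1,2,3}. Safe: 5. Place at column 5.
Row 5: attacked by (1,3)→{3}; (2,6)→{3,6}; (3,2)→{2,4}; (4,5)→{4,5,6}. Safe: 1. Place at column 1.
Row 6: attacked by (1,3)→{3}; (2,6)→{2,6}; (3,2)→{2,5}; (4,5)→{3,5}; (5,1)→{1,2}. Safe: 4. Place at column 4.
Columns [3, 6, 2, 5, 1, 4], r−c [-2, -4, 1, -1, 4, 2], r+c [4, 8, 5, 9, 6, 10] are all distinct, so no two queens attack.

(1,3) (2,6) (3,2) (4,5) (5,1) (6,4)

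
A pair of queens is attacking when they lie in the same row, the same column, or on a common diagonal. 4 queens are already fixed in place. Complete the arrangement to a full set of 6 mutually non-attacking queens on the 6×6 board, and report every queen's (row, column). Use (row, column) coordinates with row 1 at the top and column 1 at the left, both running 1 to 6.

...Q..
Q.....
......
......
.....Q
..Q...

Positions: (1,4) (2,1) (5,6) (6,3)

Row 3: attacked by (1,4)→{2,4,6}; (2,1)→{1,2}; (5,6)→{4,6}; (6,3)→{3,6}. Safe: 5. Place at column 5.
Row 4: attacked by (1,4)→{1,4}; (2,1)→{1,3}; (3,5)→{4,5,6}; (5,6)→{5,6}; (6,3)→{1,3,5}. Safe: 2. Place at column 2.
Columns [4, 1, 5, 2, 6, 3], r−c [-3, 1, -2, 2, -1, 3], r+c [5, 3, 8, 6, 11, 9] are all distinct, so no two queens attack.

(1,4) (2,1) (3,5) (4,2) (5,6) (6,3)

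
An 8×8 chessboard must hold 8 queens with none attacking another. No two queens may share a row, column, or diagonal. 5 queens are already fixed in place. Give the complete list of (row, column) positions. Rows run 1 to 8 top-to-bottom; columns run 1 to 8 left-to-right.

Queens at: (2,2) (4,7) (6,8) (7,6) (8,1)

Row 1: attacked by (2,2)→{1,2,3}; (4,7)→{4,7}; (6,8)→{3,8}; (7,6)→{6}; (8,1)→{1,8}. Safe: 5. Place at column 5.
Row 3: attacked by (1,5)→{3,5,7}; (2,2)→{1,2,3}; (4,7)→{6,7,8}; (6,8)→{5,8}; (7,6)→{2,6}; (8,1)→{1,6}. Safe: 4. Place at column 4.
Row 5: attacked by (1,5)→{1,5}; (2,2)→{2,5}; (3,4)→{2,4,6}; (4,7)→{6,7,8}; (6,8)→{7,8}; (7,6)→{4,6,8}; (8,1)→{1,4}. Safe: 3. Place at column 3.
Columns [5, 2, 4, 7, 3, 8, 6, 1], r−c [-4, 0, -1, -3, 2, -2, 1, 7], r+c [6, 4, 7, 11, 8, 14, 13, 9] are all distinct, so no two queens attack.

(1,5) (2,2) (3,4) (4,7) (5,3) (6,8) (7,6) (8,1)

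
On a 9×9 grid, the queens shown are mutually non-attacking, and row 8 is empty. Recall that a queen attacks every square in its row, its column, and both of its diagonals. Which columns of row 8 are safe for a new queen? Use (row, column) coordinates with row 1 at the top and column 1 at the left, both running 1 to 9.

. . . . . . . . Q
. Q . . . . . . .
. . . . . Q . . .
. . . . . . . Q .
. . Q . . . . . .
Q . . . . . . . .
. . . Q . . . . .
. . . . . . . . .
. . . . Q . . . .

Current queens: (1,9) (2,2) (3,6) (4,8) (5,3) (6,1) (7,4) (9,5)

(1,9) attacks row 8 at column 9 and diagonals 2.
(2,2) attacks row 8 at column 2 and diagonals 8.
(3,6) attacks row 8 at column 6 and diagonals 1.
(4,8) attacks row 8 at column 8 and diagonals 4.
(5,3) attacks row 8 at column 3 and diagonals 6.
(6,1) attacks row 8 at column 1 and diagonals 3.
(7,4) attacks row 8 at column 4 and diagonals 3, 5.
(9,5) attacks row 8 at column 5 and diagonals 4, 6.
Attacked columns: {1, 2, 3, 4, 5, 6, 8, 9}. Safe: {7}.

columns 7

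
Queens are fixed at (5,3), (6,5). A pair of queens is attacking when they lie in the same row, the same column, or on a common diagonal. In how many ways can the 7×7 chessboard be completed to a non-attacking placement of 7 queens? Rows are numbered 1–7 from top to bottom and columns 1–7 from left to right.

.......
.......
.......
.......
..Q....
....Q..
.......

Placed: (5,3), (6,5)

2

Branch on row 1: col 1 → 0; col 2 → 1; col 4 → 0; col 6 → 1.
Sum: 0 + 1 + 0 + 1 = 2.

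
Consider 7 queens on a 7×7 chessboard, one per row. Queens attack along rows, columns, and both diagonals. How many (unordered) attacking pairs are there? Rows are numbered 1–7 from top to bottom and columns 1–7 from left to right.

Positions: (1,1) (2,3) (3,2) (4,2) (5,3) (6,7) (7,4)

5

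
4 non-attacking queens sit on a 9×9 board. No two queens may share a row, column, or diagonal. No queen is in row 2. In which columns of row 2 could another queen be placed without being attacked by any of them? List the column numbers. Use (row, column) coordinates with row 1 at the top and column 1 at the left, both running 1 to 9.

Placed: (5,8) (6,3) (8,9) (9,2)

columns 1, 4, 6

(5,8) attacks row 2 at column 8 and diagonals 5.
(6,3) attacks row 2 at column 3 and diagonals 7.
(8,9) attacks row 2 at column 9 and diagonals 3.
(9,2) attacks row 2 at column 2 and diagonals 9.
Attacked columns: {2, 3, 5, 7, 8, 9}. Safe: {1, 4, 6}.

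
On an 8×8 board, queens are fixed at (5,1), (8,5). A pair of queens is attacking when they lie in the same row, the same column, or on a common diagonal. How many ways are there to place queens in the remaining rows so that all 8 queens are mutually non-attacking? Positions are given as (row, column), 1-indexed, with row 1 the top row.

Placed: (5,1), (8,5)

5

Branch on row 1: col 2 → 1; col 3 → 2; col 4 → 0; col 6 → 1; col 7 → 1; col 8 → 0.
Sum: 1 + 2 + 0 + 1 + 1 + 0 = 5.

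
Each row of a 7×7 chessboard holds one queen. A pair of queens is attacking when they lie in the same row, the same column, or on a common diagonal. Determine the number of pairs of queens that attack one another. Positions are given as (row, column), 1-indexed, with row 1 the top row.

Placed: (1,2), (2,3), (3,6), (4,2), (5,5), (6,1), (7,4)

Same column: (1,2)–(4,2) (column 2).
Same diagonal: (1,2)–(2,3) (|1−2| = |2−3| = 1).
Total attacking pairs: 2.

2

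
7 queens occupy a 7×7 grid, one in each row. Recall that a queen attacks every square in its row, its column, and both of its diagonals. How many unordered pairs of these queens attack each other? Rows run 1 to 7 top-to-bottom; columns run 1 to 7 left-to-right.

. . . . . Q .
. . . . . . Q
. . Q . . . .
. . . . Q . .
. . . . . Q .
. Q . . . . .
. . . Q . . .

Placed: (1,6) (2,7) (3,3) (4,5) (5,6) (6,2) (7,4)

5

Same column: (1,6)–(5,6) (column 6).
Same diagonal: (1,6)–(2,7) (|1−2| = |6−7| = 1); (2,7)–(4,5) (|2−4| = |7−5| = 2); (4,5)–(5,6) (|4−5| = |5−6| = 1); (5,6)–(7,4) (|5−7| = |6−4| = 2).
Total attacking pairs: 5.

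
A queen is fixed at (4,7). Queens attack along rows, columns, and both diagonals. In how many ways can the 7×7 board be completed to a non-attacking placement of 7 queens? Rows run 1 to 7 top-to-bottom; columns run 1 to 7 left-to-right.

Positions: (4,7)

6

Branch on row 1: col 1 → 1; col 2 → 2; col 3 → 0; col 5 → 1; col 6 → 2.
Sum: 1 + 2 + 0 + 1 + 2 = 6.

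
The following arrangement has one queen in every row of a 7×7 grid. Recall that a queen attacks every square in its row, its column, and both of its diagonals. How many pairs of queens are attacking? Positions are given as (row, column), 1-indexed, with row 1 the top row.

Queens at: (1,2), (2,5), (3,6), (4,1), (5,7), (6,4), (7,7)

Same column: (5,7)–(7,7) (column 7).
Same diagonal: (2,5)–(3,6) (|2−3| = |5−6| = 1).
Total attacking pairs: 2.

2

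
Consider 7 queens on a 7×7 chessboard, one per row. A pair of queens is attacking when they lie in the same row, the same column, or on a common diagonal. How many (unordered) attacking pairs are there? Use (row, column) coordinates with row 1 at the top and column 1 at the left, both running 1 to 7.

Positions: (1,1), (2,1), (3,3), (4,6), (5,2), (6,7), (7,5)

Same column: (1,1)–(2,1) (column 1).
Same diagonal: (1,1)–(3,3) (|1−3| = |1−3| = 2).
Total attacking pairs: 2.

2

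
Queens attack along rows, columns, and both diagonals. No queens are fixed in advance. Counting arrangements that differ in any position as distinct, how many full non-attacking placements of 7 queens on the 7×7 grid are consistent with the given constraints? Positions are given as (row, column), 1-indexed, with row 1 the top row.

40

Branch on row 1: col 1 → 4; col 2 → 7; col 3 → 6; col 4 → 6; col 5 → 6; col 6 → 7; col 7 → 4.
Sum: 4 + 7 + 6 + 6 + 6 + 7 + 4 = 40.
(This is the classic 7-queens count.)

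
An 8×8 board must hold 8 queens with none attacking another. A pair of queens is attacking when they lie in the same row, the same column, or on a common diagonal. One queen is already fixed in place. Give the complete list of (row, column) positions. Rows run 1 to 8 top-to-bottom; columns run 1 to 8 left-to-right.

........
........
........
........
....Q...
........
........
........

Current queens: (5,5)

Row 1: attacked by (5,5)→{1,5}. Safe: 2, 3, 4, 6, 7, 8. Place at column 4.
Row 2: attacked by (1,4)→{3,4,5}; (5,5)→{2,5,8}. Safe: 1, 6, 7. Place at column 7.
Row 3: attacked by (1,4)→{2,4,6}; (2,7)→{6,7,8}; (5,5)→{3,5,7}. Safe: 1. Place at column 1.
Row 4: attacked by (1,4)→{1,4,7}; (2,7)→{5,7}; (3,1)→{1,2}; (5,5)→{4,5,6}. Safe: 3, 8. Place at column 8.
Row 6: attacked by (1,4)→{4}; (2,7)→{3,7}; (3,1)→{1,4}; (4,8)→{6,8}; (5,5)→{4,5,6}. Safe: 2. Place at column 2.
Row 7: attacked by (1,4)→{4}; (2,7)→{2,7}; (3,1)→{1,5}; (4,8)→{5,8}; (5,5)→{3,5,7}; (6,2)→{1,2,3}. Safe: 6. Place at column 6.
Row 8: attacked by (1,4)→{4}; (2,7)→{1,7}; (3,1)→{1,6}; (4,8)→{4,8}; (5,5)→{2,5,8}; (6,2)→{2,4}; (7,6)→{5,6,7}. Safe: 3. Place at column 3.
Columns [4, 7, 1, 8, 5, 2, 6, 3], r−c [-3, -5, 2, -4, 0, 4, 1, 5], r+c [5, 9, 4, 12, 10, 8, 13, 11] are all distinct, so no two queens attack.

(1,4) (2,7) (3,1) (4,8) (5,5) (6,2) (7,6) (8,3)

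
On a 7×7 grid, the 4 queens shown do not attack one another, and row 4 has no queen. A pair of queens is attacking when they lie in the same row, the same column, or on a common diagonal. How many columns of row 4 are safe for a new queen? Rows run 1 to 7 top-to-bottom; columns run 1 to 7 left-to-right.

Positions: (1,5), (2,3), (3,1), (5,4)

2

(1,5) attacks row 4 at column 5 and diagonals 2.
(2,3) attacks row 4 at column 3 and diagonals 1, 5.
(3,1) attacks row 4 at column 1 and diagonals 2.
(5,4) attacks row 4 at column 4 and diagonals 3, 5.
Attacked columns: {1, 2, 3, 4, 5}. Safe: {6, 7}.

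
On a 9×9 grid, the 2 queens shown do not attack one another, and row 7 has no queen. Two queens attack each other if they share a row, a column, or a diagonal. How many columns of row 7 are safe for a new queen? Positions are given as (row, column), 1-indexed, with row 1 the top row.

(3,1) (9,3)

6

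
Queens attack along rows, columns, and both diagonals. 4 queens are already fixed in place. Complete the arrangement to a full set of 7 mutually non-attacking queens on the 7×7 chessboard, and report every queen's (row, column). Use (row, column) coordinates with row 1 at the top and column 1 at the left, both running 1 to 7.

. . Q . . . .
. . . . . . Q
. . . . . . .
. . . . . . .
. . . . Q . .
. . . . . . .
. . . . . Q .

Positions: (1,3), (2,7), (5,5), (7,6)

Row 3: attacked by (1,3)→{1,3,5}; (2,7)→{6,7}; (5,5)→{3,5,7}; (7,6)→{2,6}. Safe: 4. Place at column 4.
Row 4: attacked by (1,3)→{3,6}; (2,7)→{5,7}; (3,4)→{3,4,5}; (5,5)→{4,5,6}; (7,6)→{3,6}. Safe: 1, 2. Place at column 1.
Row 6: attacked by (1,3)→{3}; (2,7)→{3,7}; (3,4)→{1,4,7}; (4,1)→{1,3}; (5,5)→{4,5,6}; (7,6)→{5,6,7}. Safe: 2. Place at column 2.
Columns [3, 7, 4, 1, 5, 2, 6], r−c [-2, -5, -1, 3, 0, 4, 1], r+c [4, 9, 7, 5, 10, 8, 13] are all distinct, so no two queens attack.

(1,3) (2,7) (3,4) (4,1) (5,5) (6,2) (7,6)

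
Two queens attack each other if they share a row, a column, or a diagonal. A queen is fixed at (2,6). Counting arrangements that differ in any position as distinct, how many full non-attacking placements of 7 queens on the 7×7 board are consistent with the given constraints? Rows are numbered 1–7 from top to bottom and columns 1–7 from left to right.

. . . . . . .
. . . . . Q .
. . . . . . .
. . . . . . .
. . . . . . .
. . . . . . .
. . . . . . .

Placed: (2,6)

4

Branch on row 1: col 1 → 1; col 2 → 1; col 3 → 1; col 4 → 1.
Sum: 1 + 1 + 1 + 1 = 4.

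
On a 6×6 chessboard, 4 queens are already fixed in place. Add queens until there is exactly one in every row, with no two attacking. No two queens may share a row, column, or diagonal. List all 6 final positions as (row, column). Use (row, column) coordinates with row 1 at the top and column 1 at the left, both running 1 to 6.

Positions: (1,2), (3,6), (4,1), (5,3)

(1,2) (2,4) (3,6) (4,1) (5,3) (6,5)

Row 2: attacked by (1,2)→{1,2,3}; (3,6)→{5,6}; (4,1)→{1,3}; (5,3)→{3,6}. Safe: 4. Place at column 4.
Row 6: attacked by (1,2)→{2}; (2,4)→{4}; (3,6)→{3,6}; (4,1)→{1,3}; (5,3)→{2,3,4}. Safe: 5. Place at column 5.
Columns [2, 4, 6, 1, 3, 5], r−c [-1, -2, -3, 3, 2, 1], r+c [3, 6, 9, 5, 8, 11] are all distinct, so no two queens attack.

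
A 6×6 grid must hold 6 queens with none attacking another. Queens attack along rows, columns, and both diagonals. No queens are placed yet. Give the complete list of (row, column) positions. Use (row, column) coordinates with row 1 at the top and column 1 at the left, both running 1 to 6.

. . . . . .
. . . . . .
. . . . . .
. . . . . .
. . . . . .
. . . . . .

Row 1: Safe: 1, 2, 3, 4, 5, 6. Place at column 5.
Row 2: attacked by (1,5)→{4,5,6}. Safe: 1, 2, 3. Place at column 3.
Row 3: attacked by (1,5)→{3,5}; (2,3)→{2,3,4}. Safe: 1, 6. Place at column 1.
Row 4: attacked by (1,5)→{2,5}; (2,3)→{1,3,5}; (3,1)→{1,2}. Safe: 4, 6. Place at column 6.
Row 5: attacked by (1,5)→{1,5}; (2,3)→{3,6}; (3,1)→{1,3}; (4,6)→{5,6}. Safe: 2, 4. Place at column 4.
Row 6: attacked by (1,5)→{5}; (2,3)→{3}; (3,1)→{1,4}; (4,6)→{4,6}; (5,4)→{3,4,5}. Safe: 2. Place at column 2.
Columns [5, 3, 1, 6, 4, 2], r−c [-4, -1, 2, -2, 1, 4], r+c [6, 5, 4, 10, 9, 8] are all distinct, so no two queens attack.

(1,5) (2,3) (3,1) (4,6) (5,4) (6,2)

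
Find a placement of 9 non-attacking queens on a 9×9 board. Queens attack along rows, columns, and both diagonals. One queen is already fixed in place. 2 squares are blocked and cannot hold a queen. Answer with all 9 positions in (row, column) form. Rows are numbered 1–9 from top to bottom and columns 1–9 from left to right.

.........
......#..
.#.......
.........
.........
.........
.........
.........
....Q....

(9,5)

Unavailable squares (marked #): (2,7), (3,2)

(1,9) (2,4) (3,6) (4,8) (5,2) (6,7) (7,1) (8,3) (9,5)

Row 1: attacked by (9,5)→{5}. Safe: 1, 2, 3, 4, 6, 7, 8, 9. Place at column 9.
Row 2: attacked by (1,9)→{8,9}; (9,5)→{5}. Blocked: 7. Safe: 1, 2, 3, 4, 6. Place at column 4.
Row 3: attacked by (1,9)→{7,9}; (2,4)→{3,4,5}; (9,5)→{5}. Blocked: 2. Safe: 1, 6, 8. Place at column 6.
Row 4: attacked by (1,9)→{6,9}; (2,4)→{2,4,6}; (3,6)→{5,6,7}; (9,5)→{5}. Safe: 1, 3, 8. Place at column 8.
Row 5: attacked by (1,9)→{5,9}; (2,4)→{1,4,7}; (3,6)→{4,6,8}; (4,8)→{7,8,9}; (9,5)→{1,5,9}. Safe: 2, 3. Place at column 2.
Row 6: attacked by (1,9)→{4,9}; (2,4)→{4,8}; (3,6)→{3,6,9}; (4,8)→{6,8}; (5,2)→{1,2,3}; (9,5)→{2,5,8}. Safe: 7. Place at column 7.
Row 7: attacked by (1,9)→{3,9}; (2,4)→{4,9}; (3,6)→{2,6}; (4,8)→{5,8}; (5,2)→{2,4}; (6,7)→{6,7,8}; (9,5)→{3,5,7}. Safe: 1. Place at column 1.
Row 8: attacked by (1,9)→{2,9}; (2,4)→{4}; (3,6)→{1,6}; (4,8)→{4,8}; (5,2)→{2,5}; (6,7)→{5,7,9}; (7,1)→{1,2}; (9,5)→{4,5,6}. Safe: 3. Place at column 3.
Columns [9, 4, 6, 8, 2, 7, 1, 3, 5], r−c [-8, -2, -3, -4, 3, -1, 6, 5, 4], r+c [10, 6, 9, 12, 7, 13, 8, 11, 14] are all distinct, so no two queens attack.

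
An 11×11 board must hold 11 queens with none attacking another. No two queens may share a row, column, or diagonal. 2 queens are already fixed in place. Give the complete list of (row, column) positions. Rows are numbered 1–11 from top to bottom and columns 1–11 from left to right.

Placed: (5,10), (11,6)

(1,11) (2,1) (3,4) (4,7) (5,10) (6,3) (7,9) (8,2) (9,5) (10,8) (11,6)

Row 1: attacked by (5,10)→{6,10}; (11,6)→{6}. Safe: 1, 2, 3, 4, 5, 7, 8, 9, 11. Place at column 11.
Row 2: attacked by (1,11)→{10,11}; (5,10)→{7,10}; (11,6)→{6}. Safe: 1, 2, 3, 4, 5, 8, 9. Place at column 1.
Row 3: attacked by (1,11)→{9,11}; (2,1)→{1,2}; (5,10)→{8,10}; (11,6)→{6}. Safe: 3, 4, 5, 7. Place at column 4.
Row 4: attacked by (1,11)→{8,11}; (2,1)→{1,3}; (3,4)→{3,4,5}; (5,10)→{9,10,11}; (11,6)→{6}. Safe: 2, 7. Place at column 7.
Row 6: attacked by (1,11)→{6,11}; (2,1)→{1,5}; (3,4)→{1,4,7}; (4,7)→{5,7,9}; (5,10)→{9,10,11}; (11,6)→{1,6,11}. Safe: 2, 3, 8. Place at column 3.
Row 7: attacked by (1,11)→{5,11}; (2,1)→{1,6}; (3,4)→{4,8}; (4,7)→{4,7,10}; (5,10)→{8,10}; (6,3)→{2,3,4}; (11,6)→{2,6,10}. Safe: 9. Place at column 9.
Row 8: attacked by (1,11)→{4,11}; (2,1)→{1,7}; (3,4)→{4,9}; (4,7)→{3,7,11}; (5,10)→{7,10}; (6,3)→{1,3,5}; (7,9)→{8,9,10}; (11,6)→{3,6,9}. Safe: 2. Place at column 2.
Row 9: attacked by (1,11)→{3,11}; (2,1)→{1,8}; (3,4)→{4,10}; (4,7)→{2,7}; (5,10)→{6,10}; (6,3)→{3,6}; (7,9)→{7,9,11}; (8,2)→{1,2,3}; (11,6)→{4,6,8}. Safe: 5. Place at column 5.
Row 10: attacked by (1,11)→{2,11}; (2,1)→{1,9}; (3,4)→{4,11}; (4,7)→{1,7}; (5,10)→{5,10}; (6,3)→{3,7}; (7,9)→{6,9}; (8,2)→{2,4}; (9,5)→{4,5,6}; (11,6)→{5,6,7}. Safe: 8. Place at column 8.
Columns [11, 1, 4, 7, 10, 3, 9, 2, 5, 8, 6], r−c [-10, 1, -1, -3, -5, 3, -2, 6, 4, 2, 5], r+c [12, 3, 7, 11, 15, 9, 16, 10, 14, 18, 17] are all distinct, so no two queens attack.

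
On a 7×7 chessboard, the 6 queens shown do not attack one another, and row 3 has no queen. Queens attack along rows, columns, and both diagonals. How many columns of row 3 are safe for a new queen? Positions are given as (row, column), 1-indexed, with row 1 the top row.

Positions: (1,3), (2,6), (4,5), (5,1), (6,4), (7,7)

1

(1,3) attacks row 3 at column 3 and diagonals 1, 5.
(2,6) attacks row 3 at column 6 and diagonals 5, 7.
(4,5) attacks row 3 at column 5 and diagonals 4, 6.
(5,1) attacks row 3 at column 1 and diagonals 3.
(6,4) attacks row 3 at column 4 and diagonals 1, 7.
(7,7) attacks row 3 at column 7 and diagonals 3.
Attacked columns: {1, 3, 4, 5, 6, 7}. Safe: {2}.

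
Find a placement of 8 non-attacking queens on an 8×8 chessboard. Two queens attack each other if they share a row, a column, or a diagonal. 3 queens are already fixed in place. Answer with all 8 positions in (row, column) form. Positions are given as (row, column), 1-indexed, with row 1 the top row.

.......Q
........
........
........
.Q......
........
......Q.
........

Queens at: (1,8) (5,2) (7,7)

(1,8) (2,3) (3,1) (4,6) (5,2) (6,5) (7,7) (8,4)

Row 2: attacked by (1,8)→{7,8}; (5,2)→{2,5}; (7,7)→{2,7}. Safe: 1, 3, 4, 6. Place at column 3.
Row 3: attacked by (1,8)→{6,8}; (2,3)→{2,3,4}; (5,2)→{2,4}; (7,7)→{3,7}. Safe: 1, 5. Place at column 1.
Row 4: attacked by (1,8)→{5,8}; (2,3)→{1,3,5}; (3,1)→{1,2}; (5,2)→{1,2,3}; (7,7)→{4,7}. Safe: 6. Place at column 6.
Row 6: attacked by (1,8)→{3,8}; (2,3)→{3,7}; (3,1)→{1,4}; (4,6)→{4,6,8}; (5,2)→{1,2,3}; (7,7)→{6,7,8}. Safe: 5. Place at column 5.
Row 8: attacked by (1,8)→{1,8}; (2,3)→{3}; (3,1)→{1,6}; (4,6)→{2,6}; (5,2)→{2,5}; (6,5)→{3,5,7}; (7,7)→{6,7,8}. Safe: 4. Place at column 4.
Columns [8, 3, 1, 6, 2, 5, 7, 4], r−c [-7, -1, 2, -2, 3, 1, 0, 4], r+c [9, 5, 4, 10, 7, 11, 14, 12] are all distinct, so no two queens attack.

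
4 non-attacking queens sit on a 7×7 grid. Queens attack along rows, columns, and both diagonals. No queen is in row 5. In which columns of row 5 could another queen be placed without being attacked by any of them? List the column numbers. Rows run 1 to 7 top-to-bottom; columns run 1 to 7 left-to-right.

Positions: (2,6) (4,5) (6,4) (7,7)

(2,6) attacks row 5 at column 6 and diagonals 3.
(4,5) attacks row 5 at column 5 and diagonals 4, 6.
(6,4) attacks row 5 at column 4 and diagonals 3, 5.
(7,7) attacks row 5 at column 7 and diagonals 5.
Attacked columns: {3, 4, 5, 6, 7}. Safe: {1, 2}.

columns 1, 2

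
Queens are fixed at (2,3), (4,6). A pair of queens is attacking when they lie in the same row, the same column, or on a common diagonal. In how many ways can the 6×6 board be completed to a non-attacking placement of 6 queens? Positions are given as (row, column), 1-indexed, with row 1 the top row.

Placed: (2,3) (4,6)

1

Branch on row 1: col 1 → 0; col 5 → 1.
Sum: 0 + 1 = 1.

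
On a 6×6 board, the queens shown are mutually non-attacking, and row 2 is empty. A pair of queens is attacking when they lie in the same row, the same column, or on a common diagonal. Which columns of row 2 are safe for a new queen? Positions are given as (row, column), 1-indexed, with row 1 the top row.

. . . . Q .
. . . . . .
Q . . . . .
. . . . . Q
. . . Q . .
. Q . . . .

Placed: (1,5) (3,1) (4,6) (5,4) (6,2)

(1,5) attacks row 2 at column 5 and diagonals 4, 6.
(3,1) attacks row 2 at column 1 and diagonals 2.
(4,6) attacks row 2 at column 6 and diagonals 4.
(5,4) attacks row 2 at column 4 and diagonals 1.
(6,2) attacks row 2 at column 2 and diagonals 6.
Attacked columns: {1, 2, 4, 5, 6}. Safe: {3}.

columns 3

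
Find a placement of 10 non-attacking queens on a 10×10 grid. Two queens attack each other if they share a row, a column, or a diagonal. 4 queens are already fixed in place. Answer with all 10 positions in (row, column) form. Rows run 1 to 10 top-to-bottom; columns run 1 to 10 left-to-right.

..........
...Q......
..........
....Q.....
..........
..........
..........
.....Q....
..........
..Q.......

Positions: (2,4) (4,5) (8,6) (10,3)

(1,10) (2,4) (3,7) (4,5) (5,2) (6,9) (7,1) (8,6) (9,8) (10,3)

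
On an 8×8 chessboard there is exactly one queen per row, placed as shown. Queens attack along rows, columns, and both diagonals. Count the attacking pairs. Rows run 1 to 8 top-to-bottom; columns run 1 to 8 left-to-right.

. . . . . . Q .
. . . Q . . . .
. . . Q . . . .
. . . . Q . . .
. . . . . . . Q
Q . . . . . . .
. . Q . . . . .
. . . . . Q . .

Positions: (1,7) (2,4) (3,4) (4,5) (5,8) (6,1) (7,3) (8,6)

3

Same column: (2,4)–(3,4) (column 4).
Same diagonal: (3,4)–(4,5) (|3−4| = |4−5| = 1); (3,4)–(6,1) (|3−6| = |4−1| = 3).
Total attacking pairs: 3.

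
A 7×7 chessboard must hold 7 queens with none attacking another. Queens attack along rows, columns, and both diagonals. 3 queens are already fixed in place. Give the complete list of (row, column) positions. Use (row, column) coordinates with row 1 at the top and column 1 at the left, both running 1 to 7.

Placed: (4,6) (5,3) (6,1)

(1,5) (2,7) (3,2) (4,6) (5,3) (6,1) (7,4)

Row 1: attacked by (4,6)→{3,6}; (5,3)→{3,7}; (6,1)→{1,6}. Safe: 2, 4, 5. Place at column 5.
Row 2: attacked by (1,5)→{4,5,6}; (4,6)→{4,6}; (5,3)→{3,6}; (6,1)→{1,5}. Safe: 2, 7. Place at column 7.
Row 3: attacked by (1,5)→{3,5,7}; (2,7)→{6,7}; (4,6)→{5,6,7}; (5,3)→{1,3,5}; (6,1)→{1,4}. Safe: 2. Place at column 2.
Row 7: attacked by (1,5)→{5}; (2,7)→{2,7}; (3,2)→{2,6}; (4,6)→{3,6}; (5,3)→{1,3,5}; (6,1)→{1,2}. Safe: 4. Place at column 4.
Columns [5, 7, 2, 6, 3, 1, 4], r−c [-4, -5, 1, -2, 2, 5, 3], r+c [6, 9, 5, 10, 8, 7, 11] are all distinct, so no two queens attack.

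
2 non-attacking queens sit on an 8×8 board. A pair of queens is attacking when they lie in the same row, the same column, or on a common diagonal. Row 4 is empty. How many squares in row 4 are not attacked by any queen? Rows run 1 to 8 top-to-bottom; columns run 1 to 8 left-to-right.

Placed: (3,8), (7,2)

4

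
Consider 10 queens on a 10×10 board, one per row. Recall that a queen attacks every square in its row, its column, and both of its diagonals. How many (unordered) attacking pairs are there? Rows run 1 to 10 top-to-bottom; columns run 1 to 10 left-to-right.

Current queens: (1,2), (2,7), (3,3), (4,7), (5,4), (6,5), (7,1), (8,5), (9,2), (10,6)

8

Same column: (1,2)–(9,2) (column 2); (2,7)–(4,7) (column 7); (6,5)–(8,5) (column 5).
Same diagonal: (2,7)–(5,4) (|2−5| = |7−4| = 3); (4,7)–(6,5) (|4−6| = |7−5| = 2); (4,7)–(9,2) (|4−9| = |7−2| = 5); (5,4)–(6,5) (|5−6| = |4−5| = 1); (6,5)–(9,2) (|6−9| = |5−2| = 3).
Total attacking pairs: 8.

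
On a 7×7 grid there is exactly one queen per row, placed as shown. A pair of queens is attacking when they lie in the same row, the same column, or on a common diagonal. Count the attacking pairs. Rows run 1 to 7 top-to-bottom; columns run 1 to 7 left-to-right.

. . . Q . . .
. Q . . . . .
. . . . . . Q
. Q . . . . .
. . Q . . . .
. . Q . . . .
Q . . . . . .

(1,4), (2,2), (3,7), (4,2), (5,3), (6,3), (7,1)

4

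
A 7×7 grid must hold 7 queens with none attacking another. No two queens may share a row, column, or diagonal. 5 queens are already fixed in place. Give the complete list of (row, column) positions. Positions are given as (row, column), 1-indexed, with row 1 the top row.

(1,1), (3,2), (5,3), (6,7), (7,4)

Row 2: attacked by (1,1)→{1,2}; (3,2)→{1,2,3}; (5,3)→{3,6}; (6,7)→{3,7}; (7,4)→{4}. Safe: 5. Place at column 5.
Row 4: attacked by (1,1)→{1,4}; (2,5)→{3,5,7}; (3,2)→{1,2,3}; (5,3)→{2,3,4}; (6,7)→{5,7}; (7,4)→{1,4,7}. Safe: 6. Place at column 6.
Columns [1, 5, 2, 6, 3, 7, 4], r−c [0, -3, 1, -2, 2, -1, 3], r+c [2, 7, 5, 10, 8, 13, 11] are all distinct, so no two queens attack.

(1,1) (2,5) (3,2) (4,6) (5,3) (6,7) (7,4)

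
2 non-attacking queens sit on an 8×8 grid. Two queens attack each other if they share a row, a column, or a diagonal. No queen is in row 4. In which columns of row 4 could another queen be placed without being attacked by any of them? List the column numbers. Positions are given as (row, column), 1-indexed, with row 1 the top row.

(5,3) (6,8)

(5,3) attacks row 4 at column 3 and diagonals 2, 4.
(6,8) attacks row 4 at column 8 and diagonals 6.
Attacked columns: {2, 3, 4, 6, 8}. Safe: {1, 5, 7}.

columns 1, 5, 7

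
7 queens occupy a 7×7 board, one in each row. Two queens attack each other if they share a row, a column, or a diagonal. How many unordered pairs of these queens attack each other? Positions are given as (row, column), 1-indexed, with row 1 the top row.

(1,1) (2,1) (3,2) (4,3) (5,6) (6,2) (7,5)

5

Same column: (1,1)–(2,1) (column 1); (3,2)–(6,2) (column 2).
Same diagonal: (2,1)–(3,2) (|2−3| = |1−2| = 1); (2,1)–(4,3) (|2−4| = |1−3| = 2); (3,2)–(4,3) (|3−4| = |2−3| = 1).
Total attacking pairs: 5.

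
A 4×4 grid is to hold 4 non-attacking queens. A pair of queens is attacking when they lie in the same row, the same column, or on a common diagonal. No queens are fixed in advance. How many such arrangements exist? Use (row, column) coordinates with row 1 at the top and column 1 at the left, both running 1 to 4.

2

Branch on row 1: col 1 → 0; col 2 → 1; col 3 → 1; col 4 → 0.
Sum: 0 + 1 + 1 + 0 = 2.
(This is the classic 4-queens count.)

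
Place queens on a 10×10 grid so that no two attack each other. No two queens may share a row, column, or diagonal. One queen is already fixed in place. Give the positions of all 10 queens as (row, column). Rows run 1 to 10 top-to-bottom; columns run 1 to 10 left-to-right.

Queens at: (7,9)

(1,5) (2,10) (3,6) (4,4) (5,2) (6,7) (7,9) (8,3) (9,1) (10,8)

Row 1: attacked by (7,9)→{3,9}. Safe: 1, 2, 4, 5, 6, 7, 8, 10. Place at column 5.
Row 2: attacked by (1,5)→{4,5,6}; (7,9)→{4,9}. Safe: 1, 2, 3, 7, 8, 10. Place at column 10.
Row 3: attacked by (1,5)→{3,5,7}; (2,10)→{9,10}; (7,9)→{5,9}. Safe: 1, 2, 4, 6, 8. Place at column 6.
Row 4: attacked by (1,5)→{2,5,8}; (2,10)→{8,10}; (3,6)→{5,6,7}; (7,9)→{6,9}. Safe: 1, 3, 4. Place at column 4.
Row 5: attacked by (1,5)→{1,5,9}; (2,10)→{7,10}; (3,6)→{4,6,8}; (4,4)→{3,4,5}; (7,9)→{7,9}. Safe: 2. Place at column 2.
Row 6: attacked by (1,5)→{5,10}; (2,10)→{6,10}; (3,6)→{3,6,9}; (4,4)→{2,4,6}; (5,2)→{1,2,3}; (7,9)→{8,9,10}. Safe: 7. Place at column 7.
Row 8: attacked by (1,5)→{5}; (2,10)→{4,10}; (3,6)→{1,6}; (4,4)→{4,8}; (5,2)→{2,5}; (6,7)→{5,7,9}; (7,9)→{8,9,10}. Safe: 3. Place at column 3.
Row 9: attacked by (1,5)→{5}; (2,10)→{3,10}; (3,6)→{6}; (4,4)→{4,9}; (5,2)→{2,6}; (6,7)→{4,7,10}; (7,9)→{7,9}; (8,3)→{2,3,4}. Safe: 1, 8. Place at column 1.
Row 10: attacked by (1,5)→{5}; (2,10)→{2,10}; (3,6)→{6}; (4,4)→{4,10}; (5,2)→{2,7}; (6,7)→{3,7}; (7,9)→{6,9}; (8,3)→{1,3,5}; (9,1)→{1,2}. Safe: 8. Place at column 8.
Columns [5, 10, 6, 4, 2, 7, 9, 3, 1, 8], r−c [-4, -8, -3, 0, 3, -1, -2, 5, 8, 2], r+c [6, 12, 9, 8, 7, 13, 16, 11, 10, 18] are all distinct, so no two queens attack.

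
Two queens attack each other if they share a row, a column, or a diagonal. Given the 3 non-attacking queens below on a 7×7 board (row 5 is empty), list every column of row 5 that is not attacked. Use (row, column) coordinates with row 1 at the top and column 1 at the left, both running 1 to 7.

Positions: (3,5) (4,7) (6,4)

columns 1, 2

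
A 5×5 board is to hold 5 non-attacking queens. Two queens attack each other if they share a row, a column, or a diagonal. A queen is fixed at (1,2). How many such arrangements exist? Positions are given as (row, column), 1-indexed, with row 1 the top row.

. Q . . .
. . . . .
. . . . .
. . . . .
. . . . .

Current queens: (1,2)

Branch on row 2: col 4 → 1; col 5 → 1.
Sum: 1 + 1 = 2.

2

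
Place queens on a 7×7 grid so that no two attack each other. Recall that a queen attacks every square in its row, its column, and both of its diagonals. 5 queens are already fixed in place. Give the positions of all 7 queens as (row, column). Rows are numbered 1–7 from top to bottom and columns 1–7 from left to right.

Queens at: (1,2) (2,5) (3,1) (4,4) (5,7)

(1,2) (2,5) (3,1) (4,4) (5,7) (6,3) (7,6)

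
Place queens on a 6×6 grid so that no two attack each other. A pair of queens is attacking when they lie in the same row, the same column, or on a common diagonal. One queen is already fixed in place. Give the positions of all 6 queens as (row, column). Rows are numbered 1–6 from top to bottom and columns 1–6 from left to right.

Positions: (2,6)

Row 1: attacked by (2,6)→{5,6}. Safe: 1, 2, 3, 4. Place at column 3.
Row 3: attacked by (1,3)→{1,3,5}; (2,6)→{5,6}. Safe: 2, 4. Place at column 2.
Row 4: attacked by (1,3)→{3,6}; (2,6)→{4,6}; (3,2)→{1,2,3}. Safe: 5. Place at column 5.
Row 5: attacked by (1,3)→{3}; (2,6)→{3,6}; (3,2)→{2,4}; (4,5)→{4,5,6}. Safe: 1. Place at column 1.
Row 6: attacked by (1,3)→{3}; (2,6)→{2,6}; (3,2)→{2,5}; (4,5)→{3,5}; (5,1)→{1,2}. Safe: 4. Place at column 4.
Columns [3, 6, 2, 5, 1, 4], r−c [-2, -4, 1, -1, 4, 2], r+c [4, 8, 5, 9, 6, 10] are all distinct, so no two queens attack.

(1,3) (2,6) (3,2) (4,5) (5,1) (6,4)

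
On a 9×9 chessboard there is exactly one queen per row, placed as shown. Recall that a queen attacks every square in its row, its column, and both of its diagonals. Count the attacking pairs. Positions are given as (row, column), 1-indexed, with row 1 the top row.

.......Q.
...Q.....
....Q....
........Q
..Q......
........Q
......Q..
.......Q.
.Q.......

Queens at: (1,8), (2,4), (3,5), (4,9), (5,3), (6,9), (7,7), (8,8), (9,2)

5

Same column: (1,8)–(8,8) (column 8); (4,9)–(6,9) (column 9).
Same diagonal: (2,4)–(3,5) (|2−3| = |4−5| = 1); (3,5)–(5,3) (|3−5| = |5−3| = 2); (7,7)–(8,8) (|7−8| = |7−8| = 1).
Total attacking pairs: 5.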